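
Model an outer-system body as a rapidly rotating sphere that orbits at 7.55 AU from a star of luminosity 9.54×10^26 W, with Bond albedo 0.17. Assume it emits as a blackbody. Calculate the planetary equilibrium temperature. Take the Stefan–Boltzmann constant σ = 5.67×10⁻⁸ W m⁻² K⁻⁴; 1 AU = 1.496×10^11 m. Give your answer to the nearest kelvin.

d = 7.55 × 1.496×10^11 m = 1.129×10^12 m.
Flux at the orbit: S = L/(4πd²) = 9.54×10^26/(4π·(1.13×10^12)²) = 59.51 W m⁻².
The planet absorbs (1−α)S over its disc πR² and re-emits over 4πR², so the mean absorbed flux is (1−0.17)·59.51/4 = 12.35 W m⁻².
Set σT⁴ = 12.35 → T = (12.35/σ)^(1/4) = 121.5 K.

121 K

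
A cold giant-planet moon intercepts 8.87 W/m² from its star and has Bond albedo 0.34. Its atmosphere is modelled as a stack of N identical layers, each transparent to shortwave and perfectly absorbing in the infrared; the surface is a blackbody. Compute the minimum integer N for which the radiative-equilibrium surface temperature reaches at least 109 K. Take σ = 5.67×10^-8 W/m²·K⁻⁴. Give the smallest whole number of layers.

5

OLR = S(1−α)/4 = 1.464 W/m²; the top layer radiates at T_e = 71.28 K.
Since T_s⁴ = (N+1)T_e⁴, we need N ≥ (T_s/T_e)⁴ − 1 = 4.469.
The minimum whole number is N = 5.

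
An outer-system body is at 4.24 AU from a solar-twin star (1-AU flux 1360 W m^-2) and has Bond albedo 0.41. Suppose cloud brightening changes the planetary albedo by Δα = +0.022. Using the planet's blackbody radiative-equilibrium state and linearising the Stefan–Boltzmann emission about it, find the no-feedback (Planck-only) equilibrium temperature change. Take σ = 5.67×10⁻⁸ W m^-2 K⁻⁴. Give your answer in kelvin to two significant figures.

-1.1 kelvin

Irradiance scales as 1/d², so S = 1360 W m^-2 × (1/4.24)² = 75.65 W m^-2.
Reference equilibrium: T_e = [S(1−α)/(4σ)]^(1/4) = 118.4 K.
The change in absorbed flux is Δ[S(1−α)/4] = −SΔα/4 = -0.4161 W m^-2.
Linearising σT⁴ gives d(σT⁴)/dT = 4σT_e³ = 0.3768 W m^-2 per K.
ΔT₀ = ΔF/λ_P = -0.4161/0.3768 = -1.10 K.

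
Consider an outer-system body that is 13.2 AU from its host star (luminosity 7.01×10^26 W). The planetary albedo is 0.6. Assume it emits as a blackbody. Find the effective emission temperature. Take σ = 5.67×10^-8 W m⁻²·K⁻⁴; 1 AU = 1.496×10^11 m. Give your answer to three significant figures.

70.9 kelvin

d = 13.2 × 1.496×10^11 m = 1.975×10^12 m.
Flux at the orbit: S = L/(4πd²) = 7.01×10^26/(4π·(1.97×10^12)²) = 14.31 W m⁻².
The planet absorbs (1−α)S over its disc πR² and re-emits over 4πR², so the mean absorbed flux is (1−0.6)·14.31/4 = 1.431 W m⁻².
Set σT⁴ = 1.431 → T = (1.431/σ)^(1/4) = 70.87 K.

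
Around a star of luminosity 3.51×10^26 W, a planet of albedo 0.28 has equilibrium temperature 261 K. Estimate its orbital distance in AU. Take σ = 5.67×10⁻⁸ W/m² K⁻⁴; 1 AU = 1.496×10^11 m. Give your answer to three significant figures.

0.924 AU

Energy balance gives S = 4σT⁴/(1−α) = 1462 W/m².
From L = 4πd²S, d = √(3.51×10^26/(4π·1462)) = 1.382×10^11 m = 0.9240 AU.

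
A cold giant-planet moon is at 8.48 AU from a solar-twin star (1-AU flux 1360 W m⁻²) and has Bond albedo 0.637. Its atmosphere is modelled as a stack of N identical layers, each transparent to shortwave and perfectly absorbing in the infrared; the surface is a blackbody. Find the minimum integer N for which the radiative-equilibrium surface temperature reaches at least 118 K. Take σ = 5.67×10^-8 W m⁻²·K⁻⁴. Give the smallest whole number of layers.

Flux at the orbit: S = 1360/(8.48)² = 18.91 W m⁻².
OLR = S(1−α)/4 = 1.716 W m⁻²; the top layer radiates at T_e = 74.17 K.
Need (N+1)T_e⁴ ≥ T_s⁴, i.e. N+1 ≥ (118/74.17)⁴ = 6.405.
So N ≥ 5.405; the smallest integer is N = 6.

6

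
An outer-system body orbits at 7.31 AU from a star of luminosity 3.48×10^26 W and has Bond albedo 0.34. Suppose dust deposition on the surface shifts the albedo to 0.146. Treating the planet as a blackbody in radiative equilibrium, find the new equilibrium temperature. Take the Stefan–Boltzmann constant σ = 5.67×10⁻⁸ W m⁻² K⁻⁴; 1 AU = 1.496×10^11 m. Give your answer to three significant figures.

d = 7.31 × 1.496×10^11 m = 1.094×10^12 m.
Spreading L over a sphere of radius d: S = 3.48×10^26/(4π·1.09×10^12²) = 23.16 W m⁻².
New equilibrium: T₂ = [(1−0.146)·23.16/(4σ)]^(1/4) = 96.63 K.

96.6 K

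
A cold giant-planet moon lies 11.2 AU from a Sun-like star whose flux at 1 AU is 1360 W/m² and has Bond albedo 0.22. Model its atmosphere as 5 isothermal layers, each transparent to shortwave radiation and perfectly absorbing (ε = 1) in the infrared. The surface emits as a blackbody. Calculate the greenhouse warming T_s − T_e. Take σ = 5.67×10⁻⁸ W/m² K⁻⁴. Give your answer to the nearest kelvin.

44 K

Irradiance scales as 1/d², so S = 1360 W/m² × (1/11.2)² = 10.84 W/m².
The effective emission temperature is T_e = [S(1−α)/(4σ)]^¼ = 78.14 K.
T_s = (N+1)^(1/4)·T_e = 122.3 K.
Warming: T_s − T_e = 44.16 K.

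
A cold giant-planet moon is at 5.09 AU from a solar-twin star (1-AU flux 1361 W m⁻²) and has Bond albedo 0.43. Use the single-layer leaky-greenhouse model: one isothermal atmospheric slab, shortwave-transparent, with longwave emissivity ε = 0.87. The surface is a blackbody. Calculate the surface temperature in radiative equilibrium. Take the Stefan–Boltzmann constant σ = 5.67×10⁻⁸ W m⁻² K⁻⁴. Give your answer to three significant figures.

124 K

Irradiance scales as 1/d², so S = 1361 W m⁻² × (1/5.09)² = 52.53 W m⁻².
At the top of the atmosphere, σT_e⁴ = S(1−α)/4 = 7.486 W m⁻², giving T_e = 107.2 K.
Surface balance with a leaky layer gives σT_s⁴ = σT_e⁴·2/(2−ε), so T_s = T_e·[2/(2−0.87)]^(1/4) = 123.6 K.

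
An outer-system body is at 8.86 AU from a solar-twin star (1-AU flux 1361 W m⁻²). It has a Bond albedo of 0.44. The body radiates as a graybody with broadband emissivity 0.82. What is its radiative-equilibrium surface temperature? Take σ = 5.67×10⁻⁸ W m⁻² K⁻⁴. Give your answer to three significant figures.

85.0 K

Flux at the orbit: S = 1361/(8.86)² = 17.34 W m⁻².
Averaging over the sphere, the absorbed flux is S(1−α)/4 = 2.427 W m⁻².
Equating to εσT⁴ with ε = 0.82: T = (2.427/0.82σ)^(1/4) = 85.00 K.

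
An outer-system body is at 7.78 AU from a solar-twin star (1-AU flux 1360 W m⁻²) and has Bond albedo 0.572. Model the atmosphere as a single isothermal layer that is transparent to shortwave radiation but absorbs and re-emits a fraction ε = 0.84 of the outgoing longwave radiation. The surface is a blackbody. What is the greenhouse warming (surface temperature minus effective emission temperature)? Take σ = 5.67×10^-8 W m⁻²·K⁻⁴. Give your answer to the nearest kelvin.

12 K

Flux at the orbit: S = 1360/(7.78)² = 22.47 W m⁻².
Effective emission temperature (TOA balance): σT_e⁴ = S(1−α)/4 = 2.404 W m⁻² → T_e = 80.69 K.
The surface balance (absorbed SW + ε·downward IR = σT_s⁴) with T_a⁴ = T_s⁴/2 reduces to T_s = T_e·[2/(2−ε)]^¼ = 92.47 K.
T_s − T_e = 92.47 − 80.69 = 11.77 K.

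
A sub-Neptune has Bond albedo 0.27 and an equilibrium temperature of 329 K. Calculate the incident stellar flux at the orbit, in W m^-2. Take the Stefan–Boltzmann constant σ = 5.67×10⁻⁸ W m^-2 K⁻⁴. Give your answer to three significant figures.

Invert the energy balance for S: S = 4σT⁴/(1−α).
σT⁴ = 5.67×10⁻⁸·(329)⁴ = 664.3 W m^-2.
So S = 4×664.3/(1−0.27) = 3640 W m^-2.

3640 W m^-2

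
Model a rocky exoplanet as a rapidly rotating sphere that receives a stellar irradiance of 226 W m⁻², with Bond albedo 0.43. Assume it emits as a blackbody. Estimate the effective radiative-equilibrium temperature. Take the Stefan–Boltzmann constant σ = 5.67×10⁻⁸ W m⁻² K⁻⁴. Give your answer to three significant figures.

154 kelvin

Averaging over the sphere, the absorbed flux is S(1−α)/4 = 32.21 W m⁻².
Balancing against σT⁴: T = (32.21/5.67×10⁻⁸)^(1/4) = 154.4 K.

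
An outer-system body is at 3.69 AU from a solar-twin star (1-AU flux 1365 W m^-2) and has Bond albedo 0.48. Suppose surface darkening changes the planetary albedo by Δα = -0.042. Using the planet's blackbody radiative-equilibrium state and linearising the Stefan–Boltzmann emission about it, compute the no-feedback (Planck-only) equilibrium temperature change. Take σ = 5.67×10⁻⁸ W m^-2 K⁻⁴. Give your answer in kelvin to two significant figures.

Irradiance scales as 1/d², so S = 1365 W m^-2 × (1/3.69)² = 100.2 W m^-2.
The baseline emission temperature is T_e = 123.1 K.
ΔF = −(S/4)Δα = −(100.2/4)×(-0.042) = 1.053 W m^-2.
Linearising σT⁴ gives d(σT⁴)/dT = 4σT_e³ = 0.4234 W m^-2 per K.
ΔT₀ = ΔF/λ_P = 1.053/0.4234 = 2.49 K.

2.5 K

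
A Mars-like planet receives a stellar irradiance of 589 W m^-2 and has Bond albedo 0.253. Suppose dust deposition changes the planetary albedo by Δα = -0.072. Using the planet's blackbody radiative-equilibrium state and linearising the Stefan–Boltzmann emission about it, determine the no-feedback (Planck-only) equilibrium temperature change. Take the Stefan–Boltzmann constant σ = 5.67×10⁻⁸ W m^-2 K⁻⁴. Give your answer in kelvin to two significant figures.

Unperturbed T_e = [589.0·(1−0.253)/(4σ)]^¼ = 209.9 K.
TOA radiative forcing: ΔF = −S·Δα/4 = −589.0·(-0.072)/4 = 10.60 W m^-2.
Linearising σT⁴ gives d(σT⁴)/dT = 4σT_e³ = 2.096 W m^-2 per K.
So ΔT₀ = 10.60/2.096 = 5.06 K.

5.1 kelvin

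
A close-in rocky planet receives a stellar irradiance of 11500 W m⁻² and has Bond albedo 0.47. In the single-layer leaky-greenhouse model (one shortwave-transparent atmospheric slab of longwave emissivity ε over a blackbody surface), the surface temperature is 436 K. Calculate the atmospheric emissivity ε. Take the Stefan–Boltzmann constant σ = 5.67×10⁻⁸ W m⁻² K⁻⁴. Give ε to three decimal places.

First, T_e = [11500·(1−0.47)/(4σ)]^(1/4) = 404.9 K.
Inverting T_s⁴ = 2T_e⁴/(2−ε): (T_e/T_s)⁴ = 0.7437, so ε = 2(1 − 0.7437) = 0.5126.

0.513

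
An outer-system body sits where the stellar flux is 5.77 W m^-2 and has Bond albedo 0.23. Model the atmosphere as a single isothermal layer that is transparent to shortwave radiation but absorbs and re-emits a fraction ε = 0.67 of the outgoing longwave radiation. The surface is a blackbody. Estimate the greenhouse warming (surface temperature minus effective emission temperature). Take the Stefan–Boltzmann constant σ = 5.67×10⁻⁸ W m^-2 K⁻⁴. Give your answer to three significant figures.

7.14 K

The planet radiates to space at T_e = [S(1−α)/(4σ)]^(1/4) = 66.53 K.
Surface balance with a leaky layer gives σT_s⁴ = σT_e⁴·2/(2−ε), so T_s = T_e·[2/(2−0.67)]^(1/4) = 73.67 K.
The atmosphere warms the surface by 7.143 K.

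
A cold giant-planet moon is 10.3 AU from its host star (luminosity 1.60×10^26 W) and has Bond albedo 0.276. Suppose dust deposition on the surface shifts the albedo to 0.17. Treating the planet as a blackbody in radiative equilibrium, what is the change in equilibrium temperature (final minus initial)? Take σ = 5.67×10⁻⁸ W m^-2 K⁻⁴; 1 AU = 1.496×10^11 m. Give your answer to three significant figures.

2.24 kelvin

d = 10.3 × 1.496×10^11 m = 1.541×10^12 m.
Flux at the orbit: S = L/(4πd²) = 1.60×10^26/(4π·(1.54×10^12)²) = 5.363 W m^-2.
Initial: T₁ = [S(1−0.276)/(4σ)]^(1/4) = 64.32 K.
After:  T₂ = [5.363·0.83/(4σ)]^(1/4) = 66.56 K.
ΔT = T₂ − T₁ = 2.235 K.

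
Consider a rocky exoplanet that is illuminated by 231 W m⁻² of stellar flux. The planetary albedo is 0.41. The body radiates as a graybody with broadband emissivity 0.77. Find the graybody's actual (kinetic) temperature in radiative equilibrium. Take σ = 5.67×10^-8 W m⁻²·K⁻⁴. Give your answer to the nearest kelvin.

Absorbed flux (global mean): S(1−α)/4 = 231.0·0.59/4 = 34.07 W m⁻².
Radiative balance εσT⁴ = 34.07 gives T = [34.07/(0.77·σ)]^(1/4) = 167.1 K.

167 K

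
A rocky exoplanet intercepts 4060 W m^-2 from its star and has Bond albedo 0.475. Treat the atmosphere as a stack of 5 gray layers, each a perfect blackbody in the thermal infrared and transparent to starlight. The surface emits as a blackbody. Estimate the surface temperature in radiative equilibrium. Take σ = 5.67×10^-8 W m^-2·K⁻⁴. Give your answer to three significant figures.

487 K

OLR = S(1−α)/4 = 532.9 W m^-2; the top layer radiates at T_e = 311.4 K.
For an N-layer opaque stack, T_s⁴ = (N+1)T_e⁴, hence T_s = (6)^(1/4)×311.4 K = 487.3 K.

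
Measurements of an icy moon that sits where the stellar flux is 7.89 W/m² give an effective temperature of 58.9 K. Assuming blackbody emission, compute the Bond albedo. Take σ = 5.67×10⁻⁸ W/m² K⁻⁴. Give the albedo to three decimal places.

Rearranging the radiative balance, α = 1 − 4σT⁴/S.
4σT⁴ = 4·5.67×10⁻⁸·(58.9)⁴ = 2.730 W/m².
1−α = 2.730/7.890 = 0.3460, so α = 0.6540.

0.654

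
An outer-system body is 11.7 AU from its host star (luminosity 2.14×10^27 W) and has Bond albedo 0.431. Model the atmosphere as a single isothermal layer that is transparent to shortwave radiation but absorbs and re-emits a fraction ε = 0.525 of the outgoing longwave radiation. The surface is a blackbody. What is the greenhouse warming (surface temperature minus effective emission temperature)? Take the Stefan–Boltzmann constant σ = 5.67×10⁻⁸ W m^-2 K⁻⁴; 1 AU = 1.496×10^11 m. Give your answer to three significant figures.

d = 11.7 × 1.496×10^11 m = 1.750×10^12 m.
Flux at the orbit: S = L/(4πd²) = 2.14×10^27/(4π·(1.75×10^12)²) = 55.59 W m^-2.
At the top of the atmosphere, σT_e⁴ = S(1−α)/4 = 7.907 W m^-2, giving T_e = 108.7 K.
For a single slab of emissivity ε, T_s⁴ = 2T_e⁴/(2−ε); thus T_s = 108.7·(1.356)^(1/4) = 117.3 K.
Greenhouse warming: T_s − T_e = 8.595 K.

8.60 K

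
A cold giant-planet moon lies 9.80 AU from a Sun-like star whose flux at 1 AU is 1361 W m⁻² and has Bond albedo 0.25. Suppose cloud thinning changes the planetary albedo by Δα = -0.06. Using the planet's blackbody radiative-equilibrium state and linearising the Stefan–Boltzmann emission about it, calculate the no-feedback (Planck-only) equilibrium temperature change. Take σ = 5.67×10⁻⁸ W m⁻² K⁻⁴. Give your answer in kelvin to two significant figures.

1.7 kelvin

Irradiance scales as 1/d², so S = 1361 W m⁻² × (1/9.80)² = 14.17 W m⁻².
The baseline emission temperature is T_e = 82.74 K.
The change in absorbed flux is Δ[S(1−α)/4] = −SΔα/4 = 0.2126 W m⁻².
Linearising σT⁴ gives d(σT⁴)/dT = 4σT_e³ = 0.1285 W m⁻² per K.
So ΔT₀ = 0.2126/0.1285 = 1.65 K.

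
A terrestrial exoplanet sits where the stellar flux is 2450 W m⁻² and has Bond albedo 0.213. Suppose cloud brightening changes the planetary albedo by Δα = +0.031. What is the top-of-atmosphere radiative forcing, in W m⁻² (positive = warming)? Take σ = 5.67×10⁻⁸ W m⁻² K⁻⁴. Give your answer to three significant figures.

-19.0 W m⁻²

TOA radiative forcing: ΔF = −S·Δα/4 = −2450·(+0.031)/4 = -18.99 W m⁻².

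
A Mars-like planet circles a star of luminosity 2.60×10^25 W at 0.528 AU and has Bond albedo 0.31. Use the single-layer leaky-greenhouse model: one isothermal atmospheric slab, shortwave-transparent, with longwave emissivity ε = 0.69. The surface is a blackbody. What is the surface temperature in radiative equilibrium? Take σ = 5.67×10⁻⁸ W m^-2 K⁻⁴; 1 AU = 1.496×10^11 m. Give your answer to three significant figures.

198 kelvin

Orbital distance: d = 0.528 AU = 7.899×10^10 m.
S = L/(4πd²) = 331.6 W m^-2.
Effective emission temperature (TOA balance): σT_e⁴ = S(1−α)/4 = 57.20 W m^-2 → T_e = 178.2 K.
For a single slab of emissivity ε, T_s⁴ = 2T_e⁴/(2−ε); thus T_s = 178.2·(1.527)^(1/4) = 198.1 K.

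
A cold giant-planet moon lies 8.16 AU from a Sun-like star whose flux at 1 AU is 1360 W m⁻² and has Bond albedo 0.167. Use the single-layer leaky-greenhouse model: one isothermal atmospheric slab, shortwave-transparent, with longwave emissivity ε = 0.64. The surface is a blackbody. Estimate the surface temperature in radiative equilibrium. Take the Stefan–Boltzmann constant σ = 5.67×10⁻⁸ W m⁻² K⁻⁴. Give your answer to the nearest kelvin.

By the inverse-square law, S = 1360/8.16² = 20.42 W m⁻².
Effective emission temperature (TOA balance): σT_e⁴ = S(1−α)/4 = 4.253 W m⁻² → T_e = 93.07 K.
For a single slab of emissivity ε, T_s⁴ = 2T_e⁴/(2−ε); thus T_s = 93.07·(1.471)^(1/4) = 102.5 K.

102 K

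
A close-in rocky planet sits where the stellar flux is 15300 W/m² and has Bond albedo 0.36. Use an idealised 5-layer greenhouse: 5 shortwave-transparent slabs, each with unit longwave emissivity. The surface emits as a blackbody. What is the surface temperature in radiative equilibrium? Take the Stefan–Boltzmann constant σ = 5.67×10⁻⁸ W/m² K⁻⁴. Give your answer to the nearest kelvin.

The effective emission temperature is T_e = [S(1−α)/(4σ)]^¼ = 455.8 K.
Layer-by-layer balance gives σT_s⁴ = (N+1)σT_e⁴, so T_s = 6^¼·455.8 = 713.4 K.

713 kelvin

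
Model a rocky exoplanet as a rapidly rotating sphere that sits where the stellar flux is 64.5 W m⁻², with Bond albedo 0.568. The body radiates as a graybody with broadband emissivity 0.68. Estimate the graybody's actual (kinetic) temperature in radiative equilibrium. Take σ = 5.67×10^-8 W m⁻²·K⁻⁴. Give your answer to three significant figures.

116 kelvin

The planet absorbs (1−α)S over its disc πR² and re-emits over 4πR², so the mean absorbed flux is (1−0.568)·64.50/4 = 6.966 W m⁻².
Radiative balance εσT⁴ = 6.966 gives T = [6.966/(0.68·σ)]^(1/4) = 115.9 K.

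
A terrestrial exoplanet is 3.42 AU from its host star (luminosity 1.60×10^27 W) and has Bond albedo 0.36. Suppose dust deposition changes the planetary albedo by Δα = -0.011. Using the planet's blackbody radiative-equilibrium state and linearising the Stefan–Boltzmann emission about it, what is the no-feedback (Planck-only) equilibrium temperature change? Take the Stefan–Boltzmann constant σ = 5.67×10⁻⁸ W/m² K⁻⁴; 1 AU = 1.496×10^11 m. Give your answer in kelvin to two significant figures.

0.83 kelvin

Orbital distance: d = 3.42 AU = 5.116×10^11 m.
S = L/(4πd²) = 486.4 W/m².
The baseline emission temperature is T_e = 192.5 K.
ΔF = −(S/4)Δα = −(486.4/4)×(-0.011) = 1.338 W/m².
Planck response: λ_P = 4σT_e³ = 4·5.67×10⁻⁸·(192.5)³ = 1.617 W/m²/K.
Hence the no-feedback warming is ΔF/(4σT_e³) = 0.827 K.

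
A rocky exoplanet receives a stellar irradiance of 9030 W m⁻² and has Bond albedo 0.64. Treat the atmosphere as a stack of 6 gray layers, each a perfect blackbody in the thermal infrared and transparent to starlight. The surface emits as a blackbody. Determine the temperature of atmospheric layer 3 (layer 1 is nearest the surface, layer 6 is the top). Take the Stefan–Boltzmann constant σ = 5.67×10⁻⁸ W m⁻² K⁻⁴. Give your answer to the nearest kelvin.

The effective emission temperature is T_e = [S(1−α)/(4σ)]^¼ = 346.0 K.
The net upward flux σT_e⁴ is constant between every pair of levels, so T_k⁴ = (N+1−k)T_e⁴.
With k = 3: T_3 = (6+1−3)^¼·346.0 K = 489.3 K.

489 kelvin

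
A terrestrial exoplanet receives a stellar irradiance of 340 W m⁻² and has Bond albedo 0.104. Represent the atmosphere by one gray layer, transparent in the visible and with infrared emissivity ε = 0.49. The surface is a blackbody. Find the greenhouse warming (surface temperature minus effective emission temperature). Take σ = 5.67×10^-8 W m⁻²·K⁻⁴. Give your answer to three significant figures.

13.9 K

Effective emission temperature (TOA balance): σT_e⁴ = S(1−α)/4 = 76.16 W m⁻² → T_e = 191.4 K.
The surface balance (absorbed SW + ε·downward IR = σT_s⁴) with T_a⁴ = T_s⁴/2 reduces to T_s = T_e·[2/(2−ε)]^¼ = 205.4 K.
Greenhouse warming: T_s − T_e = 13.93 K.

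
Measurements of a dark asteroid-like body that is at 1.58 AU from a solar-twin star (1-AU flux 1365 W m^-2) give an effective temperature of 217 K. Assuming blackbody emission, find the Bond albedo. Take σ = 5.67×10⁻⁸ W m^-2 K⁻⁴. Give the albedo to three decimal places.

By the inverse-square law, S = 1365/1.58² = 546.8 W m^-2.
Energy balance: S(1−α)/4 = σT⁴, so 1−α = 4σT⁴/S.
σT⁴ = 125.7 W m^-2, so 4σT⁴ = 502.9 W m^-2.
Hence α = 1 − 502.9/546.8 = 0.0803.

0.080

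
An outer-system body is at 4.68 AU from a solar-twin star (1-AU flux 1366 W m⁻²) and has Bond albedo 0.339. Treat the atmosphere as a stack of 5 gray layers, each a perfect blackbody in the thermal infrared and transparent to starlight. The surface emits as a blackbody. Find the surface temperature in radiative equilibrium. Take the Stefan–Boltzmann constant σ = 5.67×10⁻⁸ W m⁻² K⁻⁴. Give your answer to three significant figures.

Flux at the orbit: S = 1366/(4.68)² = 62.37 W m⁻².
OLR = S(1−α)/4 = 10.31 W m⁻²; the top layer radiates at T_e = 116.1 K.
Layer-by-layer balance gives σT_s⁴ = (N+1)σT_e⁴, so T_s = 6^¼·116.1 = 181.7 K.

182 kelvin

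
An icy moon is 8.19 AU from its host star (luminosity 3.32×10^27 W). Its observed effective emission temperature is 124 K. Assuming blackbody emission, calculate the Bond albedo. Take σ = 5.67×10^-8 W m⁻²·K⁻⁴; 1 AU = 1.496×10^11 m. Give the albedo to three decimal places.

0.695

Orbital distance: d = 8.19 AU = 1.225×10^12 m.
Spreading L over a sphere of radius d: S = 3.32×10^27/(4π·1.23×10^12²) = 176.0 W m⁻².
From σT⁴ = S(1−α)/4 we invert for α: 1−α = 4σT⁴/S.
σT⁴ = 13.41 W m⁻², so 4σT⁴ = 53.62 W m⁻².
1−α = 53.62/176.0 = 0.3047, so α = 0.6953.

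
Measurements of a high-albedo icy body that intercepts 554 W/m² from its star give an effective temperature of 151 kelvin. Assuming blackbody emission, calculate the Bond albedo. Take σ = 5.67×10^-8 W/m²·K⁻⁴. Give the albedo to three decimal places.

0.787

From σT⁴ = S(1−α)/4 we invert for α: 1−α = 4σT⁴/S.
4σT⁴ = 4·5.67×10⁻⁸·(151)⁴ = 117.9 W/m².
Hence α = 1 − 117.9/554.0 = 0.7872.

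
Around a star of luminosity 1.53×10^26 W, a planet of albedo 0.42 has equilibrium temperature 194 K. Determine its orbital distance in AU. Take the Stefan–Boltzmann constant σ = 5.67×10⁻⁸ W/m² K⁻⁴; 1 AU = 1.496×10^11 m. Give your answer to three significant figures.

Energy balance gives S = 4σT⁴/(1−α) = 553.9 W/m².
From L = 4πd²S, d = √(1.53×10^26/(4π·553.9)) = 1.483×10^11 m = 0.9911 AU.

0.991 AU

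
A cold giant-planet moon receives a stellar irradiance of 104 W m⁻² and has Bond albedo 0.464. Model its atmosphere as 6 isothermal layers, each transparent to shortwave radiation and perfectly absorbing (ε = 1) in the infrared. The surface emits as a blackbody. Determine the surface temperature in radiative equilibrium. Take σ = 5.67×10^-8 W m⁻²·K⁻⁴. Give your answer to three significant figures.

204 K

The effective emission temperature is T_e = [S(1−α)/(4σ)]^¼ = 125.2 K.
Layer-by-layer balance gives σT_s⁴ = (N+1)σT_e⁴, so T_s = 7^¼·125.2 = 203.7 K.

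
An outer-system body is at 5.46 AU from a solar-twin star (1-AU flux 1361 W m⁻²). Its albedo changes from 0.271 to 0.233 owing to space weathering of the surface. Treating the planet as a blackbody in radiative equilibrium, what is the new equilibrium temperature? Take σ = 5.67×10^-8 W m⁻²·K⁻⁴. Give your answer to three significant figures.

111 K

Irradiance scales as 1/d², so S = 1361 W m⁻² × (1/5.46)² = 45.65 W m⁻².
T₂ = [S(1−α₂)/(4σ)]^(1/4) = [45.65·0.767/(4σ)]^(1/4) = 111.5 K.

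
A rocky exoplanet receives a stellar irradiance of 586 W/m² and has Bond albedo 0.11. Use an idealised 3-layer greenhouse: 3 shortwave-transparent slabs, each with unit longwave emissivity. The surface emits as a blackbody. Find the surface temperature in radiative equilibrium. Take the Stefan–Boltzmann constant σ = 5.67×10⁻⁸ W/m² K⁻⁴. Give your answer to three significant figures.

OLR = S(1−α)/4 = 130.4 W/m²; the top layer radiates at T_e = 219.0 K.
Layer-by-layer balance gives σT_s⁴ = (N+1)σT_e⁴, so T_s = 4^¼·219.0 = 309.7 K.

310 K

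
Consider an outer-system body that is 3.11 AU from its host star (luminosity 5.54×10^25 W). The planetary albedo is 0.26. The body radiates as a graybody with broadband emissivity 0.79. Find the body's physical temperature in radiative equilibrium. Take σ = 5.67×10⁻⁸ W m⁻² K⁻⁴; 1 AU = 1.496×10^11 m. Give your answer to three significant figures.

Orbital distance: d = 3.11 AU = 4.653×10^11 m.
Spreading L over a sphere of radius d: S = 5.54×10^25/(4π·4.65×10^11²) = 20.37 W m⁻².
The planet absorbs (1−α)S over its disc πR² and re-emits over 4πR², so the mean absorbed flux is (1−0.26)·20.37/4 = 3.768 W m⁻².
Radiative balance εσT⁴ = 3.768 gives T = [3.768/(0.79·σ)]^(1/4) = 95.77 K.

95.8 kelvin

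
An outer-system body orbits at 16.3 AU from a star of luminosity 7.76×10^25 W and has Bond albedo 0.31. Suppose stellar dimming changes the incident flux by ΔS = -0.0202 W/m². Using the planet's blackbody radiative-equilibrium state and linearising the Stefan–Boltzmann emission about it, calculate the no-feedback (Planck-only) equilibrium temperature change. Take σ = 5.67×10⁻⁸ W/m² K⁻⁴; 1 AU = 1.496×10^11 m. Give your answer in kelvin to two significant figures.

d = 16.3 × 1.496×10^11 m = 2.438×10^12 m.
Flux at the orbit: S = L/(4πd²) = 7.76×10^25/(4π·(2.44×10^12)²) = 1.039 W/m².
The baseline emission temperature is T_e = 42.16 K.
TOA radiative forcing: ΔF = (1−α)ΔS/4 = 0.69·(-0.0202)/4 = -0.003484 W/m².
Planck response: λ_P = 4σT_e³ = 4·5.67×10⁻⁸·(42.16)³ = 0.01700 W/m²/K.
Hence the no-feedback warming is ΔF/(4σT_e³) = -0.205 K.

-0.21 kelvin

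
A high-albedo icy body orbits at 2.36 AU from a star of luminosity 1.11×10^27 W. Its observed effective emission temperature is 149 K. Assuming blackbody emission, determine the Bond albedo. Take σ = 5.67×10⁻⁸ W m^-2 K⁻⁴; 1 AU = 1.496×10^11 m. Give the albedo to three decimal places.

Orbital distance: d = 2.36 AU = 3.531×10^11 m.
S = L/(4πd²) = 708.6 W m^-2.
Rearranging the radiative balance, α = 1 − 4σT⁴/S.
4σT⁴ = 4·5.67×10⁻⁸·(149)⁴ = 111.8 W m^-2.
Hence α = 1 − 111.8/708.6 = 0.8423.

0.842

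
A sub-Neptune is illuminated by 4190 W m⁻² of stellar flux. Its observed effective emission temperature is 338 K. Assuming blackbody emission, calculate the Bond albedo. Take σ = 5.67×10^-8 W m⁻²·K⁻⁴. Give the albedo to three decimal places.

0.294

From σT⁴ = S(1−α)/4 we invert for α: 1−α = 4σT⁴/S.
σT⁴ = 740.0 W m⁻², so 4σT⁴ = 2960 W m⁻².
Hence α = 1 − 2960/4190 = 0.2935.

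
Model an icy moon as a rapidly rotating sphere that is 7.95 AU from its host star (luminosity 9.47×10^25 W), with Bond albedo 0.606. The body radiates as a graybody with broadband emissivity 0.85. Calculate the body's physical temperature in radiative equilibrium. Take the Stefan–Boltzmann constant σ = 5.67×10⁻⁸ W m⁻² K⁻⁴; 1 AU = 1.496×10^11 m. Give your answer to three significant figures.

d = 7.95 × 1.496×10^11 m = 1.189×10^12 m.
Flux at the orbit: S = L/(4πd²) = 9.47×10^25/(4π·(1.19×10^12)²) = 5.328 W m⁻².
Averaging over the sphere, the absorbed flux is S(1−α)/4 = 0.5248 W m⁻².
Equating to εσT⁴ with ε = 0.85: T = (0.5248/0.85σ)^(1/4) = 57.44 K.

57.4 K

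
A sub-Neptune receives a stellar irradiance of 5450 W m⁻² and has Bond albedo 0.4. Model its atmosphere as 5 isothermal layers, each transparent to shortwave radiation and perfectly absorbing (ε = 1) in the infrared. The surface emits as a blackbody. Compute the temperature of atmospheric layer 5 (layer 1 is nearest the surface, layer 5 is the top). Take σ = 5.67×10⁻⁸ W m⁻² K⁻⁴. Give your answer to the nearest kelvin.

347 K

Top-of-atmosphere balance: σT_e⁴ = S(1−α)/4 = 817.5 W m⁻² → T_e = 346.5 K.
Each opaque layer satisfies 2T_j⁴ = T_{j−1}⁴ + T_{j+1}⁴, giving T_k⁴ = (N+1−k)T_e⁴.
With k = 5: T_5 = (5+1−5)^¼·346.5 K = 346.5 K.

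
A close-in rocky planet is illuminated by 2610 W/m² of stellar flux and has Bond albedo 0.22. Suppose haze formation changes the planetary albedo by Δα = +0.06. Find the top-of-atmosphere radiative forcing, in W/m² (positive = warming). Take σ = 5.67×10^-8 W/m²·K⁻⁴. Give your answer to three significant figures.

-39.1 W/m²

ΔF = −(S/4)Δα = −(2610/4)×(+0.06) = -39.15 W/m².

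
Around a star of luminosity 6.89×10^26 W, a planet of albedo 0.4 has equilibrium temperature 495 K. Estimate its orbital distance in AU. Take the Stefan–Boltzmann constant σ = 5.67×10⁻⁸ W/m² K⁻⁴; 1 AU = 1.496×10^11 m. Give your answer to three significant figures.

0.329 AU

Required flux: S = 4σT⁴/(1−α) = 22690 W/m².
From L = 4πd²S, d = √(6.89×10^26/(4π·22690)) = 4.915×10^10 m = 0.3286 AU.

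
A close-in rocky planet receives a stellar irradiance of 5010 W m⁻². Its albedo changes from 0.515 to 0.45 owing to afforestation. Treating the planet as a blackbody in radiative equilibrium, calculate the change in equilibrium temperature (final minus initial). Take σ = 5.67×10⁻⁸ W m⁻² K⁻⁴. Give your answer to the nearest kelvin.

10 K

Initial: T₁ = [S(1−0.515)/(4σ)]^(1/4) = 321.7 K.
After:  T₂ = [5010·0.55/(4σ)]^(1/4) = 332.0 K.
Change: 332.0 − 321.7 = 10.28 K.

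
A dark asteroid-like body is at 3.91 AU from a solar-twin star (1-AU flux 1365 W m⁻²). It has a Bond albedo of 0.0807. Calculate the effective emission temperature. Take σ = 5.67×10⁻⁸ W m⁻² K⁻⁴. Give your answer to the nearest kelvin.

138 K

Flux at the orbit: S = 1365/(3.91)² = 89.29 W m⁻².
Absorbed flux (global mean): S(1−α)/4 = 89.29·0.919/4 = 20.52 W m⁻².
In equilibrium σT⁴ equals this, so T = 137.9 K.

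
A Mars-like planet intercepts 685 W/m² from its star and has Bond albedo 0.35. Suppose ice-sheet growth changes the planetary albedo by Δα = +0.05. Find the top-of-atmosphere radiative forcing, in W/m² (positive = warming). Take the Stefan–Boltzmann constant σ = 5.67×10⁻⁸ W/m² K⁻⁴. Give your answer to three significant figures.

The change in absorbed flux is Δ[S(1−α)/4] = −SΔα/4 = -8.562 W/m².

-8.56 W/m²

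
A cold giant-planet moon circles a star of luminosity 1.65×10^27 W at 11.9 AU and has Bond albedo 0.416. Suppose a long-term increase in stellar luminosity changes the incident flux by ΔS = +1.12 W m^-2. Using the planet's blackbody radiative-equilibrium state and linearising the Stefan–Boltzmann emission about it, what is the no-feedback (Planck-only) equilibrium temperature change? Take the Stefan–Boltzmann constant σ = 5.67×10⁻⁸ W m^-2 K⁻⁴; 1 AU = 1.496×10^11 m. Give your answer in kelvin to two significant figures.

0.69 K

Orbital distance: d = 11.9 AU = 1.780×10^12 m.
Flux at the orbit: S = L/(4πd²) = 1.65×10^27/(4π·(1.78×10^12)²) = 41.43 W m^-2.
The baseline emission temperature is T_e = 101.6 K.
ΔF = Δ[S(1−α)]/4 = (1−0.416)·+1.12/4 = 0.1635 W m^-2.
Planck response: λ_P = 4σT_e³ = 4·5.67×10⁻⁸·(101.6)³ = 0.2381 W m^-2/K.
Hence the no-feedback warming is ΔF/(4σT_e³) = 0.687 K.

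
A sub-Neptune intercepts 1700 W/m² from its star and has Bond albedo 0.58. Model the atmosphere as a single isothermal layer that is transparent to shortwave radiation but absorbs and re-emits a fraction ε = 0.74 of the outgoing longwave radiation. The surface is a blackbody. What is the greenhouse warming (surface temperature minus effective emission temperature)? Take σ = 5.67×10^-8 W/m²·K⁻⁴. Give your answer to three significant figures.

At the top of the atmosphere, σT_e⁴ = S(1−α)/4 = 178.5 W/m², giving T_e = 236.9 K.
Surface balance with a leaky layer gives σT_s⁴ = σT_e⁴·2/(2−ε), so T_s = T_e·[2/(2−0.74)]^(1/4) = 265.9 K.
Greenhouse warming: T_s − T_e = 29.00 K.

29.0 K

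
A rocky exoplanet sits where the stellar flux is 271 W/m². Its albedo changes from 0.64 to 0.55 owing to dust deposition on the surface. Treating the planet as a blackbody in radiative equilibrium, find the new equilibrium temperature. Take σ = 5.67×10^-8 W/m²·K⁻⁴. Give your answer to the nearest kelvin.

T₂ = [S(1−α₂)/(4σ)]^(1/4) = [271.0·0.45/(4σ)]^(1/4) = 152.3 K.

152 kelvin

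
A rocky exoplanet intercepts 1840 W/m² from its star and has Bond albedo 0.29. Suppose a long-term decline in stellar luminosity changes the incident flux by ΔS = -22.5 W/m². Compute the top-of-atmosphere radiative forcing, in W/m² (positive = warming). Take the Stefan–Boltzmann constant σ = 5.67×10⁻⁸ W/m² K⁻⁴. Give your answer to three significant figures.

ΔF = Δ[S(1−α)]/4 = (1−0.29)·-22.5/4 = -3.994 W/m².

-3.99 W/m²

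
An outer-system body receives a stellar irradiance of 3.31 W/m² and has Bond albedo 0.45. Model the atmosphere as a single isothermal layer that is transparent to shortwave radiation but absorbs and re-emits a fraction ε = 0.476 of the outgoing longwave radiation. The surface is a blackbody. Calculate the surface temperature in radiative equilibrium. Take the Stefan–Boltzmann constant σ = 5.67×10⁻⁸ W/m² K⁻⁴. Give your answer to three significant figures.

57.0 K

The planet radiates to space at T_e = [S(1−α)/(4σ)]^(1/4) = 53.23 K.
The surface balance (absorbed SW + ε·downward IR = σT_s⁴) with T_a⁴ = T_s⁴/2 reduces to T_s = T_e·[2/(2−ε)]^¼ = 56.97 K.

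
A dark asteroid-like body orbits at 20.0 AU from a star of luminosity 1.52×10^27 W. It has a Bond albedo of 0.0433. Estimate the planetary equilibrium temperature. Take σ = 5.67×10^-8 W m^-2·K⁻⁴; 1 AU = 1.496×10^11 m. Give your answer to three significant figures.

86.9 kelvin

Orbital distance: d = 20.0 AU = 2.992×10^12 m.
Spreading L over a sphere of radius d: S = 1.52×10^27/(4π·2.99×10^12²) = 13.51 W m^-2.
Absorbed flux (global mean): S(1−α)/4 = 13.51·0.957/4 = 3.232 W m^-2.
In equilibrium σT⁴ equals this, so T = 86.89 K.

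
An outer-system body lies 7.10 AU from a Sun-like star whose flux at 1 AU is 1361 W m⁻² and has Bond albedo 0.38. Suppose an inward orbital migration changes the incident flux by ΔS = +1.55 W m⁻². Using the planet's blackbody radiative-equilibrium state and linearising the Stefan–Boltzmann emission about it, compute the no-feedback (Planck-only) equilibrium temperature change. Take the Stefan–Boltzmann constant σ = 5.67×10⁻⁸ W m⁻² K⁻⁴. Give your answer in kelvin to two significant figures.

1.3 K

Flux at the orbit: S = 1361/(7.10)² = 27.00 W m⁻².
Reference equilibrium: T_e = [S(1−α)/(4σ)]^(1/4) = 92.69 K.
TOA radiative forcing: ΔF = (1−α)ΔS/4 = 0.62·(+1.55)/4 = 0.2402 W m⁻².
Linearising σT⁴ gives d(σT⁴)/dT = 4σT_e³ = 0.1806 W m⁻² per K.
ΔT₀ = ΔF/λ_P = 0.2402/0.1806 = 1.33 K.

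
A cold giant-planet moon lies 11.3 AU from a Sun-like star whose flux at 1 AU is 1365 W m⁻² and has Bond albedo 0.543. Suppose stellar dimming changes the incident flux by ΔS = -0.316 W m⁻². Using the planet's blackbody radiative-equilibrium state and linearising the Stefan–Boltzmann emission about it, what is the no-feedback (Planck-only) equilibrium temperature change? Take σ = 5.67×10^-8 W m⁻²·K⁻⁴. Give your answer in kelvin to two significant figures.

-0.50 K

Flux at the orbit: S = 1365/(11.3)² = 10.69 W m⁻².
The baseline emission temperature is T_e = 68.13 K.
TOA radiative forcing: ΔF = (1−α)ΔS/4 = 0.457·(-0.316)/4 = -0.03610 W m⁻².
Linearising σT⁴ gives d(σT⁴)/dT = 4σT_e³ = 0.07171 W m⁻² per K.
So ΔT₀ = -0.03610/0.07171 = -0.503 K.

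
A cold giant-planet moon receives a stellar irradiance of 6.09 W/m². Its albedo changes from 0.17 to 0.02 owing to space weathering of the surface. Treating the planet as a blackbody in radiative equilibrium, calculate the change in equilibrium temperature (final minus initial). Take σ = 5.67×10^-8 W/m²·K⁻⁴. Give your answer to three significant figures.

2.91 K

With α = 0.17, T₁ = 68.71 K.
Final:   T₂ = [S(1−0.02)/(4σ)]^(1/4) = 71.62 K.
ΔT = T₂ − T₁ = 2.914 K.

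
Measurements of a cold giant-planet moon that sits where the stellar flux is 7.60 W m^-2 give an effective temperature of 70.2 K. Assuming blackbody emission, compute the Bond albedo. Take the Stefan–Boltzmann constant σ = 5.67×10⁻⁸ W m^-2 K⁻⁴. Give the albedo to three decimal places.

0.275

From σT⁴ = S(1−α)/4 we invert for α: 1−α = 4σT⁴/S.
σT⁴ = 1.377 W m^-2, so 4σT⁴ = 5.508 W m^-2.
1−α = 5.508/7.600 = 0.7247, so α = 0.2753.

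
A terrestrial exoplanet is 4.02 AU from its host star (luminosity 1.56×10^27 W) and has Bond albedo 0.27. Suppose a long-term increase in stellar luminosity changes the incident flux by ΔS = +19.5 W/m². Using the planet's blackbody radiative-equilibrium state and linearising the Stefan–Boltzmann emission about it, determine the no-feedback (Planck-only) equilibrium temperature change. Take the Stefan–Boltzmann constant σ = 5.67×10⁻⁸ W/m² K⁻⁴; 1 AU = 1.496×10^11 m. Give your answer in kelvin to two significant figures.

2.6 kelvin

d = 4.02 × 1.496×10^11 m = 6.014×10^11 m.
S = L/(4πd²) = 343.2 W/m².
Unperturbed T_e = [343.2·(1−0.27)/(4σ)]^¼ = 182.3 K.
ΔF = Δ[S(1−α)]/4 = (1−0.27)·+19.5/4 = 3.559 W/m².
Planck response: λ_P = 4σT_e³ = 4·5.67×10⁻⁸·(182.3)³ = 1.374 W/m²/K.
So ΔT₀ = 3.559/1.374 = 2.59 K.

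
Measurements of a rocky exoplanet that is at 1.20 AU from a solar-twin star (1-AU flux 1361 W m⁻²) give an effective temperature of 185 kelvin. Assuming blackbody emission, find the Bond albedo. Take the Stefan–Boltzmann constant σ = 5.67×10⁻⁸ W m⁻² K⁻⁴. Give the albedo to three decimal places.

0.719

Irradiance scales as 1/d², so S = 1361 W m⁻² × (1/1.20)² = 945.1 W m⁻².
From σT⁴ = S(1−α)/4 we invert for α: 1−α = 4σT⁴/S.
4σT⁴ = 4·5.67×10⁻⁸·(185)⁴ = 265.7 W m⁻².
1−α = 265.7/945.1 = 0.2811, so α = 0.7189.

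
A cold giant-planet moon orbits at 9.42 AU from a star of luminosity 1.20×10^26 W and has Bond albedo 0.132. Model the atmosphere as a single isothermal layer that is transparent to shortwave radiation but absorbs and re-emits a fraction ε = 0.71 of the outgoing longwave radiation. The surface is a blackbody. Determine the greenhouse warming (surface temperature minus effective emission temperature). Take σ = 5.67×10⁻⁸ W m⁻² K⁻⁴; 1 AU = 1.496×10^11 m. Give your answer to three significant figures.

Orbital distance: d = 9.42 AU = 1.409×10^12 m.
S = L/(4πd²) = 4.808 W m⁻².
At the top of the atmosphere, σT_e⁴ = S(1−α)/4 = 1.043 W m⁻², giving T_e = 65.50 K.
Surface balance with a leaky layer gives σT_s⁴ = σT_e⁴·2/(2−ε), so T_s = T_e·[2/(2−0.71)]^(1/4) = 73.09 K.
The atmosphere warms the surface by 7.589 K.

7.59 kelvin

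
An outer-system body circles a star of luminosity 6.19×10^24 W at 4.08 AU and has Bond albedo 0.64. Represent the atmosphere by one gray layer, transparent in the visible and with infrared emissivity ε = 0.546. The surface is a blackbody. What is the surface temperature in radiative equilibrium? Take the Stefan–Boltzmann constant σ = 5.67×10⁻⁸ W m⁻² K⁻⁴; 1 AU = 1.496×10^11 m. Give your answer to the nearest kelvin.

Orbital distance: d = 4.08 AU = 6.104×10^11 m.
Spreading L over a sphere of radius d: S = 6.19×10^24/(4π·6.10×10^11²) = 1.322 W m⁻².
At the top of the atmosphere, σT_e⁴ = S(1−α)/4 = 0.1190 W m⁻², giving T_e = 38.06 K.
The surface balance (absorbed SW + ε·downward IR = σT_s⁴) with T_a⁴ = T_s⁴/2 reduces to T_s = T_e·[2/(2−ε)]^¼ = 41.22 K.

41 kelvin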